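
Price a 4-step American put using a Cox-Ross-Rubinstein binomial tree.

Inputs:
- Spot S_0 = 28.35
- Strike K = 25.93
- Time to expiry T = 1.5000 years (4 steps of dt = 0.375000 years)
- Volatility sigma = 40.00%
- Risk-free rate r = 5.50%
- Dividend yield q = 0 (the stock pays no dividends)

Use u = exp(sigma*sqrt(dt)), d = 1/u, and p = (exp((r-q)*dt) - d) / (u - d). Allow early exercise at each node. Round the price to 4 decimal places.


Answer: Price = V(0,0) = 3.2704

Derivation:
dt = T/N = 0.375000
u = exp(sigma*sqrt(dt)) = 1.277556; d = 1/u = 0.782744
p = (exp((r-q)*dt) - d) / (u - d) = 0.481182
Discount per step: exp(-r*dt) = 0.979586
Stock lattice S(k, i) with i counting down-moves:
  k=0: S(0,0) = 28.3500
  k=1: S(1,0) = 36.2187; S(1,1) = 22.1908
  k=2: S(2,0) = 46.2714; S(2,1) = 28.3500; S(2,2) = 17.3697
  k=3: S(3,0) = 59.1144; S(3,1) = 36.2187; S(3,2) = 22.1908; S(3,3) = 13.5961
  k=4: S(4,0) = 75.5219; S(4,1) = 46.2714; S(4,2) = 28.3500; S(4,3) = 17.3697; S(4,4) = 10.6422
Terminal payoffs V(N, i) = max(K - S_T, 0):
  V(4,0) = 0.000000; V(4,1) = 0.000000; V(4,2) = 0.000000; V(4,3) = 8.560269; V(4,4) = 15.287758
Backward induction: V(k, i) = exp(-r*dt) * [p * V(k+1, i) + (1-p) * V(k+1, i+1)]; then take max(V_cont, immediate exercise) for American.
  V(3,0) = exp(-r*dt) * [p*0.000000 + (1-p)*0.000000] = 0.000000; exercise = 0.000000; V(3,0) = max -> 0.000000
  V(3,1) = exp(-r*dt) * [p*0.000000 + (1-p)*0.000000] = 0.000000; exercise = 0.000000; V(3,1) = max -> 0.000000
  V(3,2) = exp(-r*dt) * [p*0.000000 + (1-p)*8.560269] = 4.350556; exercise = 3.739194; V(3,2) = max -> 4.350556
  V(3,3) = exp(-r*dt) * [p*8.560269 + (1-p)*15.287758] = 11.804610; exercise = 12.333939; V(3,3) = max -> 12.333939
  V(2,0) = exp(-r*dt) * [p*0.000000 + (1-p)*0.000000] = 0.000000; exercise = 0.000000; V(2,0) = max -> 0.000000
  V(2,1) = exp(-r*dt) * [p*0.000000 + (1-p)*4.350556] = 2.211068; exercise = 0.000000; V(2,1) = max -> 2.211068
  V(2,2) = exp(-r*dt) * [p*4.350556 + (1-p)*12.333939] = 8.319112; exercise = 8.560269; V(2,2) = max -> 8.560269
  V(1,0) = exp(-r*dt) * [p*0.000000 + (1-p)*2.211068] = 1.123723; exercise = 0.000000; V(1,0) = max -> 1.123723
  V(1,1) = exp(-r*dt) * [p*2.211068 + (1-p)*8.560269] = 5.392764; exercise = 3.739194; V(1,1) = max -> 5.392764
  V(0,0) = exp(-r*dt) * [p*1.123723 + (1-p)*5.392764] = 3.270424; exercise = 0.000000; V(0,0) = max -> 3.270424


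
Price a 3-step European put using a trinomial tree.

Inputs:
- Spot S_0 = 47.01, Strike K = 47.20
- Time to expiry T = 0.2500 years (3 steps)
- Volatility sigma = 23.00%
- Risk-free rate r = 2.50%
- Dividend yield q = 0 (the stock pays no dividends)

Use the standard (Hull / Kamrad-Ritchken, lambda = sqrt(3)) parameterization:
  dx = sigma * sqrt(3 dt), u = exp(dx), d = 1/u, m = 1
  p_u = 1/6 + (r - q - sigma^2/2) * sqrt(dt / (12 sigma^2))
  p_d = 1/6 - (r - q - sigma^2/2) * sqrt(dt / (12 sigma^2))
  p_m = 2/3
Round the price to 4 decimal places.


dt = T/N = 0.083333; dx = sigma*sqrt(3*dt) = 0.115000
u = exp(dx) = 1.121873; d = 1/u = 0.891366
p_u = 0.166141, p_m = 0.666667, p_d = 0.167192
Discount per step: exp(-r*dt) = 0.997919
Stock lattice S(k, j) with j the centered position index:
  k=0: S(0,+0) = 47.0100
  k=1: S(1,-1) = 41.9031; S(1,+0) = 47.0100; S(1,+1) = 52.7393
  k=2: S(2,-2) = 37.3510; S(2,-1) = 41.9031; S(2,+0) = 47.0100; S(2,+1) = 52.7393; S(2,+2) = 59.1668
  k=3: S(3,-3) = 33.2934; S(3,-2) = 37.3510; S(3,-1) = 41.9031; S(3,+0) = 47.0100; S(3,+1) = 52.7393; S(3,+2) = 59.1668; S(3,+3) = 66.3776
Terminal payoffs V(N, j) = max(K - S_T, 0):
  V(3,-3) = 13.906561; V(3,-2) = 9.848975; V(3,-1) = 5.296878; V(3,+0) = 0.190000; V(3,+1) = 0.000000; V(3,+2) = 0.000000; V(3,+3) = 0.000000
Backward induction: V(k, j) = exp(-r*dt) * [p_u * V(k+1, j+1) + p_m * V(k+1, j) + p_d * V(k+1, j-1)]
  V(2,-2) = exp(-r*dt) * [p_u*5.296878 + p_m*9.848975 + p_d*13.906561] = 9.750745
  V(2,-1) = exp(-r*dt) * [p_u*0.190000 + p_m*5.296878 + p_d*9.848975] = 5.198647
  V(2,+0) = exp(-r*dt) * [p_u*0.000000 + p_m*0.190000 + p_d*5.296878] = 1.010156
  V(2,+1) = exp(-r*dt) * [p_u*0.000000 + p_m*0.000000 + p_d*0.190000] = 0.031700
  V(2,+2) = exp(-r*dt) * [p_u*0.000000 + p_m*0.000000 + p_d*0.000000] = 0.000000
  V(1,-1) = exp(-r*dt) * [p_u*1.010156 + p_m*5.198647 + p_d*9.750745] = 5.252885
  V(1,+0) = exp(-r*dt) * [p_u*0.031700 + p_m*1.010156 + p_d*5.198647] = 1.544655
  V(1,+1) = exp(-r*dt) * [p_u*0.000000 + p_m*0.031700 + p_d*1.010156] = 0.189628
  V(0,+0) = exp(-r*dt) * [p_u*0.189628 + p_m*1.544655 + p_d*5.252885] = 1.935479

Answer: Price = V(0,0) = 1.9355


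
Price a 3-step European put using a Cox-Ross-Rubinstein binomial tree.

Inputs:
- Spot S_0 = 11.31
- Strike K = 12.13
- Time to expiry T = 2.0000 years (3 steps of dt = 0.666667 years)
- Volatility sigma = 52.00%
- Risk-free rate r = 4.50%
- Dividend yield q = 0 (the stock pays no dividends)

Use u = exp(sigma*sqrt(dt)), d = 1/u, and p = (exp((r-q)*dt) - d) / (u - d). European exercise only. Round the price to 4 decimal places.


Answer: Price = V(0,0) = 3.3280

Derivation:
dt = T/N = 0.666667
u = exp(sigma*sqrt(dt)) = 1.528945; d = 1/u = 0.654046
p = (exp((r-q)*dt) - d) / (u - d) = 0.430231
Discount per step: exp(-r*dt) = 0.970446
Stock lattice S(k, i) with i counting down-moves:
  k=0: S(0,0) = 11.3100
  k=1: S(1,0) = 17.2924; S(1,1) = 7.3973
  k=2: S(2,0) = 26.4391; S(2,1) = 11.3100; S(2,2) = 4.8381
  k=3: S(3,0) = 40.4239; S(3,1) = 17.2924; S(3,2) = 7.3973; S(3,3) = 3.1644
Terminal payoffs V(N, i) = max(K - S_T, 0):
  V(3,0) = 0.000000; V(3,1) = 0.000000; V(3,2) = 4.732744; V(3,3) = 8.965634
Backward induction: V(k, i) = exp(-r*dt) * [p * V(k+1, i) + (1-p) * V(k+1, i+1)].
  V(2,0) = exp(-r*dt) * [p*0.000000 + (1-p)*0.000000] = 0.000000
  V(2,1) = exp(-r*dt) * [p*0.000000 + (1-p)*4.732744] = 2.616876
  V(2,2) = exp(-r*dt) * [p*4.732744 + (1-p)*8.965634] = 6.933362
  V(1,0) = exp(-r*dt) * [p*0.000000 + (1-p)*2.616876] = 1.446949
  V(1,1) = exp(-r*dt) * [p*2.616876 + (1-p)*6.933362] = 4.926250
  V(0,0) = exp(-r*dt) * [p*1.446949 + (1-p)*4.926250] = 3.327994


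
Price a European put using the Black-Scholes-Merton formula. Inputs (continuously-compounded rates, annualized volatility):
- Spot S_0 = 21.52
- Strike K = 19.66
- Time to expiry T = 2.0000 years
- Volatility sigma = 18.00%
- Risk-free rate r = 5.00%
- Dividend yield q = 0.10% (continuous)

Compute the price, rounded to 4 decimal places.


d1 = (ln(S/K) + (r - q + 0.5*sigma^2) * T) / (sigma * sqrt(T)) = 0.86737104
d2 = d1 - sigma * sqrt(T) = 0.61281260
exp(-rT) = 0.90483742; exp(-qT) = 0.99800200
P = K * exp(-rT) * N(-d2) - S_0 * exp(-qT) * N(-d1)
N(-d1) = 0.19286937; N(-d2) = 0.27000013
P = 19.6600 * 0.90483742 * 0.27000013 - 21.5200 * 0.99800200 * 0.19286937 = 0.6608

Answer: Price = 0.6608


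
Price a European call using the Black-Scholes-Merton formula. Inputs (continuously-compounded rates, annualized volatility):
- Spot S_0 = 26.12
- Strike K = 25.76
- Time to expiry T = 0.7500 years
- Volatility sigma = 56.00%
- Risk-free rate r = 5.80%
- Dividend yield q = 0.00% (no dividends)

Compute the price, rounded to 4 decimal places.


d1 = (ln(S/K) + (r - q + 0.5*sigma^2) * T) / (sigma * sqrt(T)) = 0.36079939
d2 = d1 - sigma * sqrt(T) = -0.12417484
exp(-rT) = 0.95743255; exp(-qT) = 1.00000000
C = S_0 * exp(-qT) * N(d1) - K * exp(-rT) * N(d2)
N(d1) = 0.64087529; N(d2) = 0.45058842
C = 26.1200 * 1.00000000 * 0.64087529 - 25.7600 * 0.95743255 * 0.45058842 = 5.6266

Answer: Price = 5.6266


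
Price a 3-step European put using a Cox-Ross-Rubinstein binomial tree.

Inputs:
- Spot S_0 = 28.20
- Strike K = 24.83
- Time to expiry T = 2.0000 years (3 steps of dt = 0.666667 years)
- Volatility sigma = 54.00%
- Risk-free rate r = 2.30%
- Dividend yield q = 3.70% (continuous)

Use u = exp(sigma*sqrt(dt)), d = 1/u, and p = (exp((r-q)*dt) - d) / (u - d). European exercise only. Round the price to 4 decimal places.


Answer: Price = V(0,0) = 6.7119

Derivation:
dt = T/N = 0.666667
u = exp(sigma*sqrt(dt)) = 1.554118; d = 1/u = 0.643452
p = (exp((r-q)*dt) - d) / (u - d) = 0.381323
Discount per step: exp(-r*dt) = 0.984784
Stock lattice S(k, i) with i counting down-moves:
  k=0: S(0,0) = 28.2000
  k=1: S(1,0) = 43.8261; S(1,1) = 18.1453
  k=2: S(2,0) = 68.1110; S(2,1) = 28.2000; S(2,2) = 11.6757
  k=3: S(3,0) = 105.8525; S(3,1) = 43.8261; S(3,2) = 18.1453; S(3,3) = 7.5127
Terminal payoffs V(N, i) = max(K - S_T, 0):
  V(3,0) = 0.000000; V(3,1) = 0.000000; V(3,2) = 6.684659; V(3,3) = 17.317281
Backward induction: V(k, i) = exp(-r*dt) * [p * V(k+1, i) + (1-p) * V(k+1, i+1)].
  V(2,0) = exp(-r*dt) * [p*0.000000 + (1-p)*0.000000] = 0.000000
  V(2,1) = exp(-r*dt) * [p*0.000000 + (1-p)*6.684659] = 4.072713
  V(2,2) = exp(-r*dt) * [p*6.684659 + (1-p)*17.317281] = 13.061002
  V(1,0) = exp(-r*dt) * [p*0.000000 + (1-p)*4.072713] = 2.481352
  V(1,1) = exp(-r*dt) * [p*4.072713 + (1-p)*13.061002] = 9.486969
  V(0,0) = exp(-r*dt) * [p*2.481352 + (1-p)*9.486969] = 6.711855


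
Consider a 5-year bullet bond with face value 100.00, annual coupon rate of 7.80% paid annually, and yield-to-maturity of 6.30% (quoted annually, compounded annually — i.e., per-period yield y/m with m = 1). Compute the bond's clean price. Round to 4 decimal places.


Answer: Price = 106.2673

Derivation:
Coupon per period c = face * coupon_rate / m = 7.800000
Periods per year m = 1; per-period yield y/m = 0.063000
Number of cashflows N = 5
Cashflows (t years, CF_t, discount factor 1/(1+y/m)^(m*t), PV):
  t = 1.0000: CF_t = 7.800000, DF = 0.940734, PV = 7.337723
  t = 2.0000: CF_t = 7.800000, DF = 0.884980, PV = 6.902844
  t = 3.0000: CF_t = 7.800000, DF = 0.832531, PV = 6.493739
  t = 4.0000: CF_t = 7.800000, DF = 0.783190, PV = 6.108879
  t = 5.0000: CF_t = 107.800000, DF = 0.736773, PV = 79.424125
Price P = sum_t PV_t = 106.267311


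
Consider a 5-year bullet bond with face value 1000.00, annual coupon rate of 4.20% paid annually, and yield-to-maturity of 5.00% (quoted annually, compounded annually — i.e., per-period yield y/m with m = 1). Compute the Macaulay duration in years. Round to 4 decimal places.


Answer: Macaulay duration = 4.6049 years

Derivation:
Coupon per period c = face * coupon_rate / m = 42.000000
Periods per year m = 1; per-period yield y/m = 0.050000
Number of cashflows N = 5
Cashflows (t years, CF_t, discount factor 1/(1+y/m)^(m*t), PV):
  t = 1.0000: CF_t = 42.000000, DF = 0.952381, PV = 40.000000
  t = 2.0000: CF_t = 42.000000, DF = 0.907029, PV = 38.095238
  t = 3.0000: CF_t = 42.000000, DF = 0.863838, PV = 36.281179
  t = 4.0000: CF_t = 42.000000, DF = 0.822702, PV = 34.553504
  t = 5.0000: CF_t = 1042.000000, DF = 0.783526, PV = 816.434265
Price P = sum_t PV_t = 965.364187
Macaulay numerator sum_t t * PV_t:
  t * PV_t at t = 1.0000: 40.000000
  t * PV_t at t = 2.0000: 76.190476
  t * PV_t at t = 3.0000: 108.843537
  t * PV_t at t = 4.0000: 138.214016
  t * PV_t at t = 5.0000: 4082.171327
Macaulay duration D = (sum_t t * PV_t) / P = 4445.419357 / 965.364187 = 4.604914


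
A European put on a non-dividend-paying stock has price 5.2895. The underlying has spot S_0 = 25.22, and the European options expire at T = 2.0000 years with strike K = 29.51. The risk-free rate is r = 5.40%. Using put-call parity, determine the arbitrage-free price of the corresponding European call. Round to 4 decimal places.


Answer: Call price = 4.0205

Derivation:
Put-call parity: C - P = S_0 * exp(-qT) - K * exp(-rT).
S_0 * exp(-qT) = 25.2200 * 1.00000000 = 25.22000000
K * exp(-rT) = 29.5100 * 0.89762760 = 26.48899037
C = P + S*exp(-qT) - K*exp(-rT)
C = 5.2895 + 25.22000000 - 26.48899037 = 4.0205


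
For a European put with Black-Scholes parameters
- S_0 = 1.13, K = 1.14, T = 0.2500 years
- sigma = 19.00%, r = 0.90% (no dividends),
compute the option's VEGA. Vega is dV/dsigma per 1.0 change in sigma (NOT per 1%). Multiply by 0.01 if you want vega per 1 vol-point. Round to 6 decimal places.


Answer: Vega = 0.225350

Derivation:
d1 = -0.0215592598; d2 = -0.1165592598
phi(d1) = 0.3988495767; exp(-qT) = 1.0000000000; exp(-rT) = 0.9977525294
Vega = S * exp(-qT) * phi(d1) * sqrt(T) = 1.1300 * 1.0000000000 * 0.3988495767 * 0.5000000000 = 0.225350


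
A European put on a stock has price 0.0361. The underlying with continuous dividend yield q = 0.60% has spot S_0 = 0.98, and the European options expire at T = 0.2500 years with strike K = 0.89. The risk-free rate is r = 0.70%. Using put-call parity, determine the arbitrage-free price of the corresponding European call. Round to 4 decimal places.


Put-call parity: C - P = S_0 * exp(-qT) - K * exp(-rT).
S_0 * exp(-qT) = 0.9800 * 0.99850112 = 0.97853110
K * exp(-rT) = 0.8900 * 0.99825153 = 0.88844386
C = P + S*exp(-qT) - K*exp(-rT)
C = 0.0361 + 0.97853110 - 0.88844386 = 0.1262

Answer: Call price = 0.1262


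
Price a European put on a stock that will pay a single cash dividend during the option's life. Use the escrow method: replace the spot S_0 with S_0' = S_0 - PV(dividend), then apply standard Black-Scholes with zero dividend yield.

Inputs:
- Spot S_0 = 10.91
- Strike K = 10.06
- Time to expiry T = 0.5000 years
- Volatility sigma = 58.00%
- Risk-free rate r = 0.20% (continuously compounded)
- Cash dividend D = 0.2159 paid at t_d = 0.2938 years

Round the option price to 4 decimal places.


Answer: Price = 1.3821

Derivation:
PV(D) = D * exp(-r * t_d) = 0.2159 * 0.99941257 = 0.21577317
S_0' = S_0 - PV(D) = 10.9100 - 0.21577317 = 10.69422683
d1 = (ln(S_0'/K) + (r + sigma^2/2)*T) / (sigma*sqrt(T)) = 0.35656928
d2 = d1 - sigma*sqrt(T) = -0.05355265
exp(-rT) = 0.99900050
N(-d1) = 0.36070714; N(-d2) = 0.52135421
P = K * exp(-rT) * N(-d2) - S_0' * N(-d1) = 10.0600 * 0.99900050 * 0.52135421 - 10.69422683 * 0.36070714 = 1.3821


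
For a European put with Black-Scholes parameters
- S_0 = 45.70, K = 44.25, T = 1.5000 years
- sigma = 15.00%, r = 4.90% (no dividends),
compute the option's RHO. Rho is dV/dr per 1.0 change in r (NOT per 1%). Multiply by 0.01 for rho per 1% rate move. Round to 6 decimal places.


d1 = 0.6674474514; d2 = 0.4837357206
phi(d1) = 0.3192816714; exp(-qT) = 1.0000000000; exp(-rT) = 0.9291361458
N(-d2) = 0.3142867195
Rho = -K*T*exp(-rT)*N(-d2) = -44.2500 * 1.5000 * 0.9291361458 * 0.3142867195 = -19.382506

Answer: Rho = -19.382506


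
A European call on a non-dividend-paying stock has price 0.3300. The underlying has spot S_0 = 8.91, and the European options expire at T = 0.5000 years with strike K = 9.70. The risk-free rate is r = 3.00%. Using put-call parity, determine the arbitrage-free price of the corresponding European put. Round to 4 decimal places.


Answer: Put price = 0.9756

Derivation:
Put-call parity: C - P = S_0 * exp(-qT) - K * exp(-rT).
S_0 * exp(-qT) = 8.9100 * 1.00000000 = 8.91000000
K * exp(-rT) = 9.7000 * 0.98511194 = 9.55558581
P = C - S*exp(-qT) + K*exp(-rT)
P = 0.3300 - 8.91000000 + 9.55558581 = 0.9756


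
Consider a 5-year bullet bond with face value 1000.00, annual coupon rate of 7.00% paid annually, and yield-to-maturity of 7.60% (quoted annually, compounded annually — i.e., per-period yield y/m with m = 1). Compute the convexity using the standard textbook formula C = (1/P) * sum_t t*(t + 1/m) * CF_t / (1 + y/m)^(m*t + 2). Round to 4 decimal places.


Answer: Convexity = 21.6575

Derivation:
Coupon per period c = face * coupon_rate / m = 70.000000
Periods per year m = 1; per-period yield y/m = 0.076000
Number of cashflows N = 5
Cashflows (t years, CF_t, discount factor 1/(1+y/m)^(m*t), PV):
  t = 1.0000: CF_t = 70.000000, DF = 0.929368, PV = 65.055762
  t = 2.0000: CF_t = 70.000000, DF = 0.863725, PV = 60.460745
  t = 3.0000: CF_t = 70.000000, DF = 0.802718, PV = 56.190284
  t = 4.0000: CF_t = 70.000000, DF = 0.746021, PV = 52.221453
  t = 5.0000: CF_t = 1070.000000, DF = 0.693328, PV = 741.860796
Price P = sum_t PV_t = 975.789041
Convexity numerator sum_t t*(t + 1/m) * CF_t / (1+y/m)^(m*t + 2):
  t = 1.0000: term = 112.380568
  t = 2.0000: term = 313.328720
  t = 3.0000: term = 582.395391
  t = 4.0000: term = 902.099429
  t = 5.0000: term = 19222.910021
Convexity = (1/P) * sum = 21133.114129 / 975.789041 = 21.657462


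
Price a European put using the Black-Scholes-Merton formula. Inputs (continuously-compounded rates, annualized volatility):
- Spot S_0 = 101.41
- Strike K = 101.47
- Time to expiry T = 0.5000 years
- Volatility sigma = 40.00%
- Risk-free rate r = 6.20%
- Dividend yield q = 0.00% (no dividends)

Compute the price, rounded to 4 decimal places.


Answer: Price = 9.7798

Derivation:
d1 = (ln(S/K) + (r - q + 0.5*sigma^2) * T) / (sigma * sqrt(T)) = 0.24893170
d2 = d1 - sigma * sqrt(T) = -0.03391101
exp(-rT) = 0.96947557; exp(-qT) = 1.00000000
P = K * exp(-rT) * N(-d2) - S_0 * exp(-qT) * N(-d1)
N(-d1) = 0.40170681; N(-d2) = 0.51352594
P = 101.4700 * 0.96947557 * 0.51352594 - 101.4100 * 1.00000000 * 0.40170681 = 9.7798


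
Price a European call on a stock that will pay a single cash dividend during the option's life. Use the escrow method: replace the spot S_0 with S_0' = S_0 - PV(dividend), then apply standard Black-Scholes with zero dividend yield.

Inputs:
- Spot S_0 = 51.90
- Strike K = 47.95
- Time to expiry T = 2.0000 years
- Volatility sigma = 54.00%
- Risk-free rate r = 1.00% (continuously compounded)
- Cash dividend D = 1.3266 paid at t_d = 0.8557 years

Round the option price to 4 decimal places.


Answer: Price = 16.3678

Derivation:
PV(D) = D * exp(-r * t_d) = 1.3266 * 0.99147951 = 1.31529671
S_0' = S_0 - PV(D) = 51.9000 - 1.31529671 = 50.58470329
d1 = (ln(S_0'/K) + (r + sigma^2/2)*T) / (sigma*sqrt(T)) = 0.47807021
d2 = d1 - sigma*sqrt(T) = -0.28560511
exp(-rT) = 0.98019867
N(d1) = 0.68369988; N(d2) = 0.38759029
C = S_0' * N(d1) - K * exp(-rT) * N(d2) = 50.58470329 * 0.68369988 - 47.9500 * 0.98019867 * 0.38759029 = 16.3678


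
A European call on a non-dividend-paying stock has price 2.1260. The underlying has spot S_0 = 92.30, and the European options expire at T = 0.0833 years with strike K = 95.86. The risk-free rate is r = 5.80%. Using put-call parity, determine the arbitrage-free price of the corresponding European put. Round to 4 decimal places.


Answer: Put price = 5.2240

Derivation:
Put-call parity: C - P = S_0 * exp(-qT) - K * exp(-rT).
S_0 * exp(-qT) = 92.3000 * 1.00000000 = 92.30000000
K * exp(-rT) = 95.8600 * 0.99518025 = 95.39797900
P = C - S*exp(-qT) + K*exp(-rT)
P = 2.1260 - 92.30000000 + 95.39797900 = 5.2240


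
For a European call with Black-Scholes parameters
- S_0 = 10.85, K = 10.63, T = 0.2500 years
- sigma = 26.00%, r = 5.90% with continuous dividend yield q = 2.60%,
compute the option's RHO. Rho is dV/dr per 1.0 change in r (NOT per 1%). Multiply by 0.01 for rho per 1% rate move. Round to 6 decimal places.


d1 = 0.2860375972; d2 = 0.1560375972
phi(d1) = 0.3829513633; exp(-qT) = 0.9935210793; exp(-rT) = 0.9853582484
N(d2) = 0.5619983070
Rho = K*T*exp(-rT)*N(d2) = 10.6300 * 0.2500 * 0.9853582484 * 0.5619983070 = 1.471643

Answer: Rho = 1.471643


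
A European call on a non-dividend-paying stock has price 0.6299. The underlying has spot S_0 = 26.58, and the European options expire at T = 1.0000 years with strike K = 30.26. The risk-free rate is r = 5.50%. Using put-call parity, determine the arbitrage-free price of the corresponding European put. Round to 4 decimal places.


Put-call parity: C - P = S_0 * exp(-qT) - K * exp(-rT).
S_0 * exp(-qT) = 26.5800 * 1.00000000 = 26.58000000
K * exp(-rT) = 30.2600 * 0.94648515 = 28.64064058
P = C - S*exp(-qT) + K*exp(-rT)
P = 0.6299 - 26.58000000 + 28.64064058 = 2.6905

Answer: Put price = 2.6905


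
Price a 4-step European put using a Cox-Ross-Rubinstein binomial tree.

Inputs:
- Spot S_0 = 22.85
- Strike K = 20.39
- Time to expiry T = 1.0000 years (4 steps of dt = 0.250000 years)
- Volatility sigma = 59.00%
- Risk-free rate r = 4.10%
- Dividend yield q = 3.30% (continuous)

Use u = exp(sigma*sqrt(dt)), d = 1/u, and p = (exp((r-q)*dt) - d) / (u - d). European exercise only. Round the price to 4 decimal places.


Answer: Price = V(0,0) = 3.7138

Derivation:
dt = T/N = 0.250000
u = exp(sigma*sqrt(dt)) = 1.343126; d = 1/u = 0.744532
p = (exp((r-q)*dt) - d) / (u - d) = 0.430125
Discount per step: exp(-r*dt) = 0.989802
Stock lattice S(k, i) with i counting down-moves:
  k=0: S(0,0) = 22.8500
  k=1: S(1,0) = 30.6904; S(1,1) = 17.0125
  k=2: S(2,0) = 41.2211; S(2,1) = 22.8500; S(2,2) = 12.6664
  k=3: S(3,0) = 55.3652; S(3,1) = 30.6904; S(3,2) = 17.0125; S(3,3) = 9.4305
  k=4: S(4,0) = 74.3625; S(4,1) = 41.2211; S(4,2) = 22.8500; S(4,3) = 12.6664; S(4,4) = 7.0213
Terminal payoffs V(N, i) = max(K - S_T, 0):
  V(4,0) = 0.000000; V(4,1) = 0.000000; V(4,2) = 0.000000; V(4,3) = 7.723622; V(4,4) = 13.368681
Backward induction: V(k, i) = exp(-r*dt) * [p * V(k+1, i) + (1-p) * V(k+1, i+1)].
  V(3,0) = exp(-r*dt) * [p*0.000000 + (1-p)*0.000000] = 0.000000
  V(3,1) = exp(-r*dt) * [p*0.000000 + (1-p)*0.000000] = 0.000000
  V(3,2) = exp(-r*dt) * [p*0.000000 + (1-p)*7.723622] = 4.356616
  V(3,3) = exp(-r*dt) * [p*7.723622 + (1-p)*13.368681] = 10.829033
  V(2,0) = exp(-r*dt) * [p*0.000000 + (1-p)*0.000000] = 0.000000
  V(2,1) = exp(-r*dt) * [p*0.000000 + (1-p)*4.356616] = 2.457410
  V(2,2) = exp(-r*dt) * [p*4.356616 + (1-p)*10.829033] = 7.963045
  V(1,0) = exp(-r*dt) * [p*0.000000 + (1-p)*2.457410] = 1.386136
  V(1,1) = exp(-r*dt) * [p*2.457410 + (1-p)*7.963045] = 5.537880
  V(0,0) = exp(-r*dt) * [p*1.386136 + (1-p)*5.537880] = 3.713850


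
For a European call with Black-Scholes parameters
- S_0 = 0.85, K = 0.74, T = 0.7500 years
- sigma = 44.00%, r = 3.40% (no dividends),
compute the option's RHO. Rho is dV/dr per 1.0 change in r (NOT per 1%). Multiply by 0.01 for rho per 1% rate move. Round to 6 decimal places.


Answer: Rho = 0.321840

Derivation:
d1 = 0.6211400913; d2 = 0.2400889136
phi(d1) = 0.3289511433; exp(-qT) = 1.0000000000; exp(-rT) = 0.9748223790
N(d2) = 0.5948693357
Rho = K*T*exp(-rT)*N(d2) = 0.7400 * 0.7500 * 0.9748223790 * 0.5948693357 = 0.321840


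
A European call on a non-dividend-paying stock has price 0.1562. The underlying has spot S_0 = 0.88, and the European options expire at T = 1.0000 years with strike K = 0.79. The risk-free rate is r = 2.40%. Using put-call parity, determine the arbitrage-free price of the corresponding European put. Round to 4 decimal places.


Answer: Put price = 0.0475

Derivation:
Put-call parity: C - P = S_0 * exp(-qT) - K * exp(-rT).
S_0 * exp(-qT) = 0.8800 * 1.00000000 = 0.88000000
K * exp(-rT) = 0.7900 * 0.97628571 = 0.77126571
P = C - S*exp(-qT) + K*exp(-rT)
P = 0.1562 - 0.88000000 + 0.77126571 = 0.0475


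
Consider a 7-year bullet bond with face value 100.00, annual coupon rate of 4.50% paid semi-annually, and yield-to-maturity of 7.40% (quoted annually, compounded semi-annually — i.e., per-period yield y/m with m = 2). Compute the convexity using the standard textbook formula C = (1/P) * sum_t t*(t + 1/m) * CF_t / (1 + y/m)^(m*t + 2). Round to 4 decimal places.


Coupon per period c = face * coupon_rate / m = 2.250000
Periods per year m = 2; per-period yield y/m = 0.037000
Number of cashflows N = 14
Cashflows (t years, CF_t, discount factor 1/(1+y/m)^(m*t), PV):
  t = 0.5000: CF_t = 2.250000, DF = 0.964320, PV = 2.169720
  t = 1.0000: CF_t = 2.250000, DF = 0.929913, PV = 2.092305
  t = 1.5000: CF_t = 2.250000, DF = 0.896734, PV = 2.017652
  t = 2.0000: CF_t = 2.250000, DF = 0.864739, PV = 1.945662
  t = 2.5000: CF_t = 2.250000, DF = 0.833885, PV = 1.876241
  t = 3.0000: CF_t = 2.250000, DF = 0.804132, PV = 1.809297
  t = 3.5000: CF_t = 2.250000, DF = 0.775441, PV = 1.744742
  t = 4.0000: CF_t = 2.250000, DF = 0.747773, PV = 1.682490
  t = 4.5000: CF_t = 2.250000, DF = 0.721093, PV = 1.622459
  t = 5.0000: CF_t = 2.250000, DF = 0.695364, PV = 1.564570
  t = 5.5000: CF_t = 2.250000, DF = 0.670554, PV = 1.508746
  t = 6.0000: CF_t = 2.250000, DF = 0.646629, PV = 1.454914
  t = 6.5000: CF_t = 2.250000, DF = 0.623557, PV = 1.403003
  t = 7.0000: CF_t = 102.250000, DF = 0.601309, PV = 61.483804
Price P = sum_t PV_t = 84.375607
Convexity numerator sum_t t*(t + 1/m) * CF_t / (1+y/m)^(m*t + 2):
  t = 0.5000: term = 1.008826
  t = 1.0000: term = 2.918494
  t = 1.5000: term = 5.628724
  t = 2.0000: term = 9.046487
  t = 2.5000: term = 13.085565
  t = 3.0000: term = 17.666144
  t = 3.5000: term = 22.714425
  t = 4.0000: term = 28.162257
  t = 4.5000: term = 33.946790
  t = 5.0000: term = 40.010146
  t = 5.5000: term = 46.299108
  t = 6.0000: term = 52.764829
  t = 6.5000: term = 59.362553
  t = 7.0000: term = 3001.667050
Convexity = (1/P) * sum = 3334.281399 / 84.375607 = 39.517125

Answer: Convexity = 39.5171


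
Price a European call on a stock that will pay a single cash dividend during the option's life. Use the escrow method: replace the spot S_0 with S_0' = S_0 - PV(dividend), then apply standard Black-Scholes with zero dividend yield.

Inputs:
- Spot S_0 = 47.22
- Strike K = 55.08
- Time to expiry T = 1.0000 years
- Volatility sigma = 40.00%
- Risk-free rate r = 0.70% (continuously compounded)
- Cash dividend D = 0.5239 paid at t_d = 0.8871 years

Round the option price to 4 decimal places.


Answer: Price = 4.6479

Derivation:
PV(D) = D * exp(-r * t_d) = 0.5239 * 0.99380954 = 0.52065682
S_0' = S_0 - PV(D) = 47.2200 - 0.52065682 = 46.69934318
d1 = (ln(S_0'/K) + (r + sigma^2/2)*T) / (sigma*sqrt(T)) = -0.19514143
d2 = d1 - sigma*sqrt(T) = -0.59514143
exp(-rT) = 0.99302444
N(d1) = 0.42264111; N(d2) = 0.27587447
C = S_0' * N(d1) - K * exp(-rT) * N(d2) = 46.69934318 * 0.42264111 - 55.0800 * 0.99302444 * 0.27587447 = 4.6479


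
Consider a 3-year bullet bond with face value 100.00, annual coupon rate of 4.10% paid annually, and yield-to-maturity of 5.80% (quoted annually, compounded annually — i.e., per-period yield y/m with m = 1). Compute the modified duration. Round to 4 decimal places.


Coupon per period c = face * coupon_rate / m = 4.100000
Periods per year m = 1; per-period yield y/m = 0.058000
Number of cashflows N = 3
Cashflows (t years, CF_t, discount factor 1/(1+y/m)^(m*t), PV):
  t = 1.0000: CF_t = 4.100000, DF = 0.945180, PV = 3.875236
  t = 2.0000: CF_t = 4.100000, DF = 0.893364, PV = 3.662794
  t = 3.0000: CF_t = 104.100000, DF = 0.844390, PV = 87.900982
Price P = sum_t PV_t = 95.439012
First compute Macaulay numerator sum_t t * PV_t:
  t * PV_t at t = 1.0000: 3.875236
  t * PV_t at t = 2.0000: 7.325588
  t * PV_t at t = 3.0000: 263.702946
Macaulay duration D = 274.903770 / 95.439012 = 2.880413
Modified duration = D / (1 + y/m) = 2.880413 / (1 + 0.058000) = 2.722508

Answer: Modified duration = 2.7225


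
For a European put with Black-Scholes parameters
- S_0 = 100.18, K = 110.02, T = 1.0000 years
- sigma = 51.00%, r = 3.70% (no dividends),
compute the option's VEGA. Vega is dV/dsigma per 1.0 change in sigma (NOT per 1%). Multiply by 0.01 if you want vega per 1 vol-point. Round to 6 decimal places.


Answer: Vega = 39.554744

Derivation:
d1 = 0.1438360794; d2 = -0.3661639206
phi(d1) = 0.3948367297; exp(-qT) = 1.0000000000; exp(-rT) = 0.9636761353
Vega = S * exp(-qT) * phi(d1) * sqrt(T) = 100.1800 * 1.0000000000 * 0.3948367297 * 1.0000000000 = 39.554744


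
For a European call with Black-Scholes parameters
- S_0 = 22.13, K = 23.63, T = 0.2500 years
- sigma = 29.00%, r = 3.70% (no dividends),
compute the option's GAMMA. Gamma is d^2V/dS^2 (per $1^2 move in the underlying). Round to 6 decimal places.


d1 = -0.3160030147; d2 = -0.4610030147
phi(d1) = 0.3795125982; exp(-qT) = 1.0000000000; exp(-rT) = 0.9907926496
Gamma = exp(-qT) * phi(d1) / (S * sigma * sqrt(T)) = 1.0000000000 * 0.3795125982 / (22.1300 * 0.2900 * 0.5000000000) = 0.118271

Answer: Gamma = 0.118271


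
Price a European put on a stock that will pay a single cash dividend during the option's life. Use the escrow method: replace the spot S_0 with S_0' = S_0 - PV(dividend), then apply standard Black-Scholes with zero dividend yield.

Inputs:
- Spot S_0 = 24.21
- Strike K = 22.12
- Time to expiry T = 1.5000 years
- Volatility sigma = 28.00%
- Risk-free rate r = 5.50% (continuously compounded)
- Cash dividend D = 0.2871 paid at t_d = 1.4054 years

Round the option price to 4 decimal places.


PV(D) = D * exp(-r * t_d) = 0.2871 * 0.92561491 = 0.26574404
S_0' = S_0 - PV(D) = 24.2100 - 0.26574404 = 23.94425596
d1 = (ln(S_0'/K) + (r + sigma^2/2)*T) / (sigma*sqrt(T)) = 0.64312602
d2 = d1 - sigma*sqrt(T) = 0.30019746
exp(-rT) = 0.92081144
N(-d1) = 0.26007116; N(-d2) = 0.38201327
P = K * exp(-rT) * N(-d2) - S_0' * N(-d1) = 22.1200 * 0.92081144 * 0.38201327 - 23.94425596 * 0.26007116 = 1.5538

Answer: Price = 1.5538


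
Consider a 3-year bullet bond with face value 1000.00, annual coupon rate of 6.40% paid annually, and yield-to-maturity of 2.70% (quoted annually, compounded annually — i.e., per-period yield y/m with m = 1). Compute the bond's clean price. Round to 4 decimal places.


Answer: Price = 1105.2652

Derivation:
Coupon per period c = face * coupon_rate / m = 64.000000
Periods per year m = 1; per-period yield y/m = 0.027000
Number of cashflows N = 3
Cashflows (t years, CF_t, discount factor 1/(1+y/m)^(m*t), PV):
  t = 1.0000: CF_t = 64.000000, DF = 0.973710, PV = 62.317429
  t = 2.0000: CF_t = 64.000000, DF = 0.948111, PV = 60.679094
  t = 3.0000: CF_t = 1064.000000, DF = 0.923185, PV = 982.268681
Price P = sum_t PV_t = 1105.265204


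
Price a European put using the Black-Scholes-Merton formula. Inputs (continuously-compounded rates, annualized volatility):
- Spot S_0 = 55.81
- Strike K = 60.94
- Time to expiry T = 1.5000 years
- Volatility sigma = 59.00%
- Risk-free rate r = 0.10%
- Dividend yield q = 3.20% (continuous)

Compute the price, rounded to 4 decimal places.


Answer: Price = 20.1796

Derivation:
d1 = (ln(S/K) + (r - q + 0.5*sigma^2) * T) / (sigma * sqrt(T)) = 0.17525378
d2 = d1 - sigma * sqrt(T) = -0.54734569
exp(-rT) = 0.99850112; exp(-qT) = 0.95313379
P = K * exp(-rT) * N(-d2) - S_0 * exp(-qT) * N(-d1)
N(-d1) = 0.43044011; N(-d2) = 0.70792937
P = 60.9400 * 0.99850112 * 0.70792937 - 55.8100 * 0.95313379 * 0.43044011 = 20.1796


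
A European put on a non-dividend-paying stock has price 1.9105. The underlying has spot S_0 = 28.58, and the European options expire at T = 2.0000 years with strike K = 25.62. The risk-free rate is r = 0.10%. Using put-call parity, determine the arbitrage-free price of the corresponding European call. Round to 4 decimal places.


Put-call parity: C - P = S_0 * exp(-qT) - K * exp(-rT).
S_0 * exp(-qT) = 28.5800 * 1.00000000 = 28.58000000
K * exp(-rT) = 25.6200 * 0.99800200 = 25.56881121
C = P + S*exp(-qT) - K*exp(-rT)
C = 1.9105 + 28.58000000 - 25.56881121 = 4.9217

Answer: Call price = 4.9217


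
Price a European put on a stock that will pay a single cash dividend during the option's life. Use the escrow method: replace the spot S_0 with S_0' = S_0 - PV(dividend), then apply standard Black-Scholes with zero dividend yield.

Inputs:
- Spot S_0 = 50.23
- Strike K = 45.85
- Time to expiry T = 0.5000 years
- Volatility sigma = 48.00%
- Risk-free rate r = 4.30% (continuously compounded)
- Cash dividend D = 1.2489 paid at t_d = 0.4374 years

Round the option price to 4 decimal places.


Answer: Price = 4.4701

Derivation:
PV(D) = D * exp(-r * t_d) = 1.2489 * 0.98136757 = 1.22562996
S_0' = S_0 - PV(D) = 50.2300 - 1.22562996 = 49.00437004
d1 = (ln(S_0'/K) + (r + sigma^2/2)*T) / (sigma*sqrt(T)) = 0.42907911
d2 = d1 - sigma*sqrt(T) = 0.08966786
exp(-rT) = 0.97872948
N(-d1) = 0.33393283; N(-d2) = 0.46427558
P = K * exp(-rT) * N(-d2) - S_0' * N(-d1) = 45.8500 * 0.97872948 * 0.46427558 - 49.00437004 * 0.33393283 = 4.4701


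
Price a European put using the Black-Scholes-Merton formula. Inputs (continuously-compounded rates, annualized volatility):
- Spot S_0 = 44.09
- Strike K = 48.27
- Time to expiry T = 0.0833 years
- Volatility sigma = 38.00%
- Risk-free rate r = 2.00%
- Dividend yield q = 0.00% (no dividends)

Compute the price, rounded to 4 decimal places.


d1 = (ln(S/K) + (r - q + 0.5*sigma^2) * T) / (sigma * sqrt(T)) = -0.75584486
d2 = d1 - sigma * sqrt(T) = -0.86551947
exp(-rT) = 0.99833539; exp(-qT) = 1.00000000
P = K * exp(-rT) * N(-d2) - S_0 * exp(-qT) * N(-d1)
N(-d1) = 0.77512889; N(-d2) = 0.80662313
P = 48.2700 * 0.99833539 * 0.80662313 - 44.0900 * 1.00000000 * 0.77512889 = 4.6955

Answer: Price = 4.6955


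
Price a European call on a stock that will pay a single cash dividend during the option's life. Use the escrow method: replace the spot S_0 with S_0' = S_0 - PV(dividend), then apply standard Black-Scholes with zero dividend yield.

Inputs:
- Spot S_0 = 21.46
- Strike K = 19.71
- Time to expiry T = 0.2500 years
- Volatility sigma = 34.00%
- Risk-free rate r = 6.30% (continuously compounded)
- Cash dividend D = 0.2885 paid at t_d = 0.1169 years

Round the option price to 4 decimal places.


PV(D) = D * exp(-r * t_d) = 0.2885 * 0.99266235 = 0.28638309
S_0' = S_0 - PV(D) = 21.4600 - 0.28638309 = 21.17361691
d1 = (ln(S_0'/K) + (r + sigma^2/2)*T) / (sigma*sqrt(T)) = 0.59899882
d2 = d1 - sigma*sqrt(T) = 0.42899882
exp(-rT) = 0.98437338
N(d1) = 0.72541317; N(d2) = 0.66603796
C = S_0' * N(d1) - K * exp(-rT) * N(d2) = 21.17361691 * 0.72541317 - 19.7100 * 0.98437338 * 0.66603796 = 2.4372

Answer: Price = 2.4372


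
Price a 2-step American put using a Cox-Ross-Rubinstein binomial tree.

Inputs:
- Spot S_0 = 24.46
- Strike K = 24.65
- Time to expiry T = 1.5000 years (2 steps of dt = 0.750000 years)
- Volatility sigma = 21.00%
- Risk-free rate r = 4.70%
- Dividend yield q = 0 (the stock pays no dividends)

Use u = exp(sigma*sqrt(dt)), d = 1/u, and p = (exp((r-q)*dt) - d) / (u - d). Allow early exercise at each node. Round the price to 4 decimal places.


dt = T/N = 0.750000
u = exp(sigma*sqrt(dt)) = 1.199453; d = 1/u = 0.833714
p = (exp((r-q)*dt) - d) / (u - d) = 0.552758
Discount per step: exp(-r*dt) = 0.965364
Stock lattice S(k, i) with i counting down-moves:
  k=0: S(0,0) = 24.4600
  k=1: S(1,0) = 29.3386; S(1,1) = 20.3926
  k=2: S(2,0) = 35.1903; S(2,1) = 24.4600; S(2,2) = 17.0016
Terminal payoffs V(N, i) = max(K - S_T, 0):
  V(2,0) = 0.000000; V(2,1) = 0.190000; V(2,2) = 7.648383
Backward induction: V(k, i) = exp(-r*dt) * [p * V(k+1, i) + (1-p) * V(k+1, i+1)]; then take max(V_cont, immediate exercise) for American.
  V(1,0) = exp(-r*dt) * [p*0.000000 + (1-p)*0.190000] = 0.082033; exercise = 0.000000; V(1,0) = max -> 0.082033
  V(1,1) = exp(-r*dt) * [p*0.190000 + (1-p)*7.648383] = 3.403589; exercise = 4.257365; V(1,1) = max -> 4.257365
  V(0,0) = exp(-r*dt) * [p*0.082033 + (1-p)*4.257365] = 1.881899; exercise = 0.190000; V(0,0) = max -> 1.881899

Answer: Price = V(0,0) = 1.8819


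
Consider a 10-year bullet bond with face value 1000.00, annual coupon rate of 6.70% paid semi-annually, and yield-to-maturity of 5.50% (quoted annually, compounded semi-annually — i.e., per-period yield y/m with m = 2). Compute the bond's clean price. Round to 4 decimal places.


Answer: Price = 1091.3635

Derivation:
Coupon per period c = face * coupon_rate / m = 33.500000
Periods per year m = 2; per-period yield y/m = 0.027500
Number of cashflows N = 20
Cashflows (t years, CF_t, discount factor 1/(1+y/m)^(m*t), PV):
  t = 0.5000: CF_t = 33.500000, DF = 0.973236, PV = 32.603406
  t = 1.0000: CF_t = 33.500000, DF = 0.947188, PV = 31.730809
  t = 1.5000: CF_t = 33.500000, DF = 0.921838, PV = 30.881566
  t = 2.0000: CF_t = 33.500000, DF = 0.897166, PV = 30.055052
  t = 2.5000: CF_t = 33.500000, DF = 0.873154, PV = 29.250659
  t = 3.0000: CF_t = 33.500000, DF = 0.849785, PV = 28.467795
  t = 3.5000: CF_t = 33.500000, DF = 0.827041, PV = 27.705883
  t = 4.0000: CF_t = 33.500000, DF = 0.804906, PV = 26.964363
  t = 4.5000: CF_t = 33.500000, DF = 0.783364, PV = 26.242689
  t = 5.0000: CF_t = 33.500000, DF = 0.762398, PV = 25.540330
  t = 5.5000: CF_t = 33.500000, DF = 0.741993, PV = 24.856769
  t = 6.0000: CF_t = 33.500000, DF = 0.722134, PV = 24.191502
  t = 6.5000: CF_t = 33.500000, DF = 0.702807, PV = 23.544041
  t = 7.0000: CF_t = 33.500000, DF = 0.683997, PV = 22.913909
  t = 7.5000: CF_t = 33.500000, DF = 0.665691, PV = 22.300641
  t = 8.0000: CF_t = 33.500000, DF = 0.647874, PV = 21.703787
  t = 8.5000: CF_t = 33.500000, DF = 0.630535, PV = 21.122907
  t = 9.0000: CF_t = 33.500000, DF = 0.613659, PV = 20.557574
  t = 9.5000: CF_t = 33.500000, DF = 0.597235, PV = 20.007371
  t = 10.0000: CF_t = 1033.500000, DF = 0.581251, PV = 600.722460
Price P = sum_t PV_t = 1091.363513


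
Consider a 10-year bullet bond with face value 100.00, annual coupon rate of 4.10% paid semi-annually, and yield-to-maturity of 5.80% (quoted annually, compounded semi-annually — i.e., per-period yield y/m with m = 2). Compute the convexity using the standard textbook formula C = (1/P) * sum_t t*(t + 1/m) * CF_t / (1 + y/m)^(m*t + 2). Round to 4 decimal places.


Answer: Convexity = 75.3003

Derivation:
Coupon per period c = face * coupon_rate / m = 2.050000
Periods per year m = 2; per-period yield y/m = 0.029000
Number of cashflows N = 20
Cashflows (t years, CF_t, discount factor 1/(1+y/m)^(m*t), PV):
  t = 0.5000: CF_t = 2.050000, DF = 0.971817, PV = 1.992225
  t = 1.0000: CF_t = 2.050000, DF = 0.944429, PV = 1.936079
  t = 1.5000: CF_t = 2.050000, DF = 0.917812, PV = 1.881515
  t = 2.0000: CF_t = 2.050000, DF = 0.891946, PV = 1.828489
  t = 2.5000: CF_t = 2.050000, DF = 0.866808, PV = 1.776957
  t = 3.0000: CF_t = 2.050000, DF = 0.842379, PV = 1.726878
  t = 3.5000: CF_t = 2.050000, DF = 0.818639, PV = 1.678210
  t = 4.0000: CF_t = 2.050000, DF = 0.795567, PV = 1.630913
  t = 4.5000: CF_t = 2.050000, DF = 0.773146, PV = 1.584950
  t = 5.0000: CF_t = 2.050000, DF = 0.751357, PV = 1.540282
  t = 5.5000: CF_t = 2.050000, DF = 0.730182, PV = 1.496872
  t = 6.0000: CF_t = 2.050000, DF = 0.709603, PV = 1.454686
  t = 6.5000: CF_t = 2.050000, DF = 0.689605, PV = 1.413689
  t = 7.0000: CF_t = 2.050000, DF = 0.670170, PV = 1.373848
  t = 7.5000: CF_t = 2.050000, DF = 0.651282, PV = 1.335129
  t = 8.0000: CF_t = 2.050000, DF = 0.632928, PV = 1.297501
  t = 8.5000: CF_t = 2.050000, DF = 0.615090, PV = 1.260934
  t = 9.0000: CF_t = 2.050000, DF = 0.597755, PV = 1.225398
  t = 9.5000: CF_t = 2.050000, DF = 0.580909, PV = 1.190863
  t = 10.0000: CF_t = 102.050000, DF = 0.564537, PV = 57.611013
Price P = sum_t PV_t = 87.236433
Convexity numerator sum_t t*(t + 1/m) * CF_t / (1+y/m)^(m*t + 2):
  t = 0.5000: term = 0.940758
  t = 1.0000: term = 2.742734
  t = 1.5000: term = 5.330872
  t = 2.0000: term = 8.634389
  t = 2.5000: term = 12.586573
  t = 3.0000: term = 17.124589
  t = 3.5000: term = 22.189296
  t = 4.0000: term = 27.725068
  t = 4.5000: term = 33.679626
  t = 5.0000: term = 40.003875
  t = 5.5000: term = 46.651749
  t = 6.0000: term = 53.580063
  t = 6.5000: term = 60.748371
  t = 7.0000: term = 68.118828
  t = 7.5000: term = 75.656063
  t = 8.0000: term = 83.327054
  t = 8.5000: term = 91.101007
  t = 9.0000: term = 98.949244
  t = 9.5000: term = 106.845097
  t = 10.0000: term = 5712.997886
Convexity = (1/P) * sum = 6568.933141 / 87.236433 = 75.300341


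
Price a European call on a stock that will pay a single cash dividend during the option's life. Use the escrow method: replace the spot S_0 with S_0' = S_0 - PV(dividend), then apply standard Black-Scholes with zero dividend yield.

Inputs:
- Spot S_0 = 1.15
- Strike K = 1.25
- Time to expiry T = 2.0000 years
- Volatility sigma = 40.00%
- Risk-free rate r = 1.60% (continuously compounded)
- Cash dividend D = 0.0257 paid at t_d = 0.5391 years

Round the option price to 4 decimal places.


PV(D) = D * exp(-r * t_d) = 0.0257 * 0.99141149 = 0.02547928
S_0' = S_0 - PV(D) = 1.1500 - 0.02547928 = 1.12452072
d1 = (ln(S_0'/K) + (r + sigma^2/2)*T) / (sigma*sqrt(T)) = 0.15240515
d2 = d1 - sigma*sqrt(T) = -0.41328028
exp(-rT) = 0.96850658
N(d1) = 0.56056630; N(d2) = 0.33970064
C = S_0' * N(d1) - K * exp(-rT) * N(d2) = 1.12452072 * 0.56056630 - 1.2500 * 0.96850658 * 0.33970064 = 0.2191

Answer: Price = 0.2191


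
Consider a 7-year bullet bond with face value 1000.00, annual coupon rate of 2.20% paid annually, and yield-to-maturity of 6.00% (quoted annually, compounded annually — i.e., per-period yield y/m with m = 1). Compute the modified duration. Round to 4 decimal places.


Coupon per period c = face * coupon_rate / m = 22.000000
Periods per year m = 1; per-period yield y/m = 0.060000
Number of cashflows N = 7
Cashflows (t years, CF_t, discount factor 1/(1+y/m)^(m*t), PV):
  t = 1.0000: CF_t = 22.000000, DF = 0.943396, PV = 20.754717
  t = 2.0000: CF_t = 22.000000, DF = 0.889996, PV = 19.579922
  t = 3.0000: CF_t = 22.000000, DF = 0.839619, PV = 18.471624
  t = 4.0000: CF_t = 22.000000, DF = 0.792094, PV = 17.426061
  t = 5.0000: CF_t = 22.000000, DF = 0.747258, PV = 16.439680
  t = 6.0000: CF_t = 22.000000, DF = 0.704961, PV = 15.509132
  t = 7.0000: CF_t = 1022.000000, DF = 0.665057, PV = 679.688370
Price P = sum_t PV_t = 787.869505
First compute Macaulay numerator sum_t t * PV_t:
  t * PV_t at t = 1.0000: 20.754717
  t * PV_t at t = 2.0000: 39.159843
  t * PV_t at t = 3.0000: 55.414873
  t * PV_t at t = 4.0000: 69.704242
  t * PV_t at t = 5.0000: 82.198399
  t * PV_t at t = 6.0000: 93.054791
  t * PV_t at t = 7.0000: 4757.818591
Macaulay duration D = 5118.105457 / 787.869505 = 6.496133
Modified duration = D / (1 + y/m) = 6.496133 / (1 + 0.060000) = 6.128428

Answer: Modified duration = 6.1284
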